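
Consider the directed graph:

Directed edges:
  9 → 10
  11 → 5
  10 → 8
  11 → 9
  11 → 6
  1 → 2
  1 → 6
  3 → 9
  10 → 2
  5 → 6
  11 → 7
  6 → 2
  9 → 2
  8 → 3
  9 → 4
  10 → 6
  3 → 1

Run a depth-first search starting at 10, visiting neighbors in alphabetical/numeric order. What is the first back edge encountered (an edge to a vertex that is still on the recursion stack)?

9->10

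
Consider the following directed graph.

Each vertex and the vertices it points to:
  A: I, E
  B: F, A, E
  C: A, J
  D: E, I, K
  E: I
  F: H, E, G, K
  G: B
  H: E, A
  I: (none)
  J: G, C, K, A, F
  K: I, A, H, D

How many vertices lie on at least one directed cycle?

7

A vertex is on a directed cycle iff it belongs to a strongly connected component of size ≥ 2 (or has a self-loop).
The vertices on cycles are {B, C, D, F, G, J, K} — 7 in total.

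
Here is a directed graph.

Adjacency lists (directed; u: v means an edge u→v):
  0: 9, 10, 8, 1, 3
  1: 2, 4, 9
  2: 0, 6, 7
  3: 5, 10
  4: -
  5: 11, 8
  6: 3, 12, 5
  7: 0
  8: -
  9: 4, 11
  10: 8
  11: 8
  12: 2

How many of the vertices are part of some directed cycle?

A vertex is on a directed cycle iff it belongs to a strongly connected component of size ≥ 2 (or has a self-loop).
The vertices on cycles are {0, 1, 2, 6, 7, 12} — 6 in total.

6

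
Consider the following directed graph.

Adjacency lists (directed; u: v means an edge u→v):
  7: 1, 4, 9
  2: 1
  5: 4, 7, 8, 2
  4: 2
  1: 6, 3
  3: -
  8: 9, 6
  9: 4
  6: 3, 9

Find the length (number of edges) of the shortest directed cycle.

5

For each vertex v, BFS finds the shortest path from v back to v.
The shortest such closed walk is 1 → 6 → 9 → 4 → 2 → 1, length 5.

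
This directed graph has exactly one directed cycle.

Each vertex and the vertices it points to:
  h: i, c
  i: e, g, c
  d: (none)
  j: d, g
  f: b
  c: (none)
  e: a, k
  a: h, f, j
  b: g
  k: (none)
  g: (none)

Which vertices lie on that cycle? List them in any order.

a, e, h, i

DFS with gray/black marking from a:
a gray
  h gray
    i gray
      e gray
        e→a: a is gray → back edge
Back edge closes the cycle a → h → i → e → a; its vertices are {a, e, h, i}.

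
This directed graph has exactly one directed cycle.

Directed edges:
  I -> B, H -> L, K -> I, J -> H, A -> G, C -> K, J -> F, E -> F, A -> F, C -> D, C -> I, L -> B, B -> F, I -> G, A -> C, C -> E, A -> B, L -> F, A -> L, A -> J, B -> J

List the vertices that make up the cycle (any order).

B, H, J, L

DFS with gray/black marking from J:
J gray
  F gray
  F black
  H gray
    L gray
      B gray
        B→F: F black — skip
        B→J: J is gray → back edge
Back edge closes the cycle J → H → L → B → J; its vertices are {B, H, J, L}.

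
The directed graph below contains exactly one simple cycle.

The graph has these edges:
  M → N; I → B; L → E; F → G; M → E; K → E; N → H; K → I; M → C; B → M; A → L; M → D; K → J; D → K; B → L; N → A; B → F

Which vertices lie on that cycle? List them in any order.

DFS with gray/black marking from B:
B gray
  M gray
    N gray
      H gray
      H black
      A gray
        L gray
          E gray
          E black
        L black
      A black
    N black
    M→E: E black — skip
    C gray
    C black
    D gray
      K gray
        J gray
        J black
        I gray
          I→B: B is gray → back edge
Back edge closes the cycle B → M → D → K → I → B; its vertices are {B, D, I, K, M}.

B, D, I, K, M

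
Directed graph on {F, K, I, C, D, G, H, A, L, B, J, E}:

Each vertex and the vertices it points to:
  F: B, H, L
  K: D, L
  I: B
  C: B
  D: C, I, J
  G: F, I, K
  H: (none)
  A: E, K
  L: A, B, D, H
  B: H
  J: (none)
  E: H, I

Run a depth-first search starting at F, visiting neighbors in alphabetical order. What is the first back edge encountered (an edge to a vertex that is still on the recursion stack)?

K->L

DFS from F (visiting neighbors in alphabetical order); mark gray on enter, black on exit:
F gray
  B gray
    H gray
    H black
  B black
  F→H: H black — skip
  L gray
    A gray
      E gray
        E→H: H black — skip
        I gray
          I→B: B black — skip
        I black
      E black
      K gray
        D gray
          C gray
            C→B: B black — skip
          C black
          D→I: I black — skip
          J gray
          J black
        D black
        K→L: L is gray → back edge
First back edge: K → L.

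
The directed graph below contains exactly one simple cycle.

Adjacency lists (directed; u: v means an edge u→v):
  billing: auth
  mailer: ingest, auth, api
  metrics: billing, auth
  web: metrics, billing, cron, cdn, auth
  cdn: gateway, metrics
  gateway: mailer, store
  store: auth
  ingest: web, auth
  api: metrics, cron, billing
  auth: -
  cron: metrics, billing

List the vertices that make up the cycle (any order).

cdn, web, ingest, mailer, gateway

DFS with gray/black marking from gateway:
gateway gray
  mailer gray
    ingest gray
      web gray
        metrics gray
          billing gray
            auth gray
            auth black
          billing black
          metrics→auth: auth black — skip
        metrics black
        web→billing: billing black — skip
        cron gray
          cron→metrics: metrics black — skip
          cron→billing: billing black — skip
        cron black
        cdn gray
          cdn→gateway: gateway is gray → back edge
Back edge closes the cycle gateway → mailer → ingest → web → cdn → gateway; its vertices are {cdn, web, ingest, mailer, gateway}.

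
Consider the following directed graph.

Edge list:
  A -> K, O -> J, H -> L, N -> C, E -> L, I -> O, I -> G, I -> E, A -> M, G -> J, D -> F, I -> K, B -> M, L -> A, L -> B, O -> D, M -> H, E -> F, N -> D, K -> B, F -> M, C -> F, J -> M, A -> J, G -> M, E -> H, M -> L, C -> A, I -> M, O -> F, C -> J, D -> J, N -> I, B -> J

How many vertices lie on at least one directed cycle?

7

A vertex is on a directed cycle iff it belongs to a strongly connected component of size ≥ 2 (or has a self-loop).
The vertices on cycles are {A, B, H, J, K, L, M} — 7 in total.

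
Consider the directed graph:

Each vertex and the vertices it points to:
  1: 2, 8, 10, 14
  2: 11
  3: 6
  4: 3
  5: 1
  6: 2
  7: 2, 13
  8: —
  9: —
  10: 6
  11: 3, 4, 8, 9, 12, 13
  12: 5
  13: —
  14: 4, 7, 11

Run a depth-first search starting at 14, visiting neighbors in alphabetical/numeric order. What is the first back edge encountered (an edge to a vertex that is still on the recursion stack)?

11->3

DFS from 14 (visiting neighbors in alphabetical/numeric order); mark gray on enter, black on exit:
14 gray
  4 gray
    3 gray
      6 gray
        2 gray
          11 gray
            11→3: 3 is gray → back edge
First back edge: 11 → 3.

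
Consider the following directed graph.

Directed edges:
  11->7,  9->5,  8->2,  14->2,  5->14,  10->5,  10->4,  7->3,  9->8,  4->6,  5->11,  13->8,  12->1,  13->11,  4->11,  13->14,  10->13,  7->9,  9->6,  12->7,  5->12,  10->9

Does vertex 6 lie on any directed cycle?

6 lies on a cycle iff there is a path from 6 back to itself.
Exploring from 6, it never reaches itself; equivalently, its strongly connected component is a singleton.

No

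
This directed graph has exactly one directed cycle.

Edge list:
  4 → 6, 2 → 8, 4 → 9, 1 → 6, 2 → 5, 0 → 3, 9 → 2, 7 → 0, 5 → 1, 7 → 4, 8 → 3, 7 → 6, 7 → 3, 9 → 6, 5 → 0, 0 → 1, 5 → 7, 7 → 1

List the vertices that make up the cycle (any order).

2, 4, 5, 7, 9

DFS with gray/black marking from 9:
9 gray
  2 gray
    5 gray
      0 gray
        1 gray
          6 gray
          6 black
        1 black
        3 gray
        3 black
      0 black
      7 gray
        7→1: 1 black — skip
        7→6: 6 black — skip
        7→0: 0 black — skip
        7→3: 3 black — skip
        4 gray
          4→6: 6 black — skip
          4→9: 9 is gray → back edge
Back edge closes the cycle 9 → 2 → 5 → 7 → 4 → 9; its vertices are {2, 4, 5, 7, 9}.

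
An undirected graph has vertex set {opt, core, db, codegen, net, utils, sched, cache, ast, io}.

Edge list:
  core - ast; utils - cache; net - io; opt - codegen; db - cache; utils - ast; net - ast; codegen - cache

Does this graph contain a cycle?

DFS, tracking each vertex's parent; an edge to a visited non-parent vertex closes a cycle.
Start from utils:
visit utils (parent –)
  visit ast (parent utils)
    ast–utils: parent, skip
    visit core (parent ast)
      core–ast: parent, skip
    visit net (parent ast)
      visit io (parent net)
        io–net: parent, skip
      net–ast: parent, skip
  visit cache (parent utils)
    visit codegen (parent cache)
      codegen–cache: parent, skip
      visit opt (parent codegen)
        opt–codegen: parent, skip
    cache–utils: parent, skip
    visit db (parent cache)
      db–cache: parent, skip
visit sched (parent –)
No non-parent visited neighbor found — the graph is a forest.

No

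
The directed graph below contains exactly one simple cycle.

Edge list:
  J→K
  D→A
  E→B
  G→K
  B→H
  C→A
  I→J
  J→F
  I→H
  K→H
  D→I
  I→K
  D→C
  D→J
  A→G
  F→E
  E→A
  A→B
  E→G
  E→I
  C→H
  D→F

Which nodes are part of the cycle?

DFS with gray/black marking from F:
F gray
  E gray
    A gray
      B gray
        H gray
        H black
      B black
      G gray
        K gray
          K→H: H black — skip
        K black
      G black
    A black
    I gray
      I→H: H black — skip
      I→K: K black — skip
      J gray
        J→K: K black — skip
        J→F: F is gray → back edge
Back edge closes the cycle F → E → I → J → F; its vertices are {E, F, I, J}.

E, F, I, J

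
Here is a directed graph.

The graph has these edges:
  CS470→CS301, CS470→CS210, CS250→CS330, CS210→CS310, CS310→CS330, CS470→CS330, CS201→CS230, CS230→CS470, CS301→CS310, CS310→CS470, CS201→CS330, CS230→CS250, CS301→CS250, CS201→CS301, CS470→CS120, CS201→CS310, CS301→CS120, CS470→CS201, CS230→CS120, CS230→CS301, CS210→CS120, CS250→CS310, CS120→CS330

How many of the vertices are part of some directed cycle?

7

A vertex is on a directed cycle iff it belongs to a strongly connected component of size ≥ 2 (or has a self-loop).
The vertices on cycles are {CS201, CS210, CS230, CS250, CS301, CS310, CS470} — 7 in total.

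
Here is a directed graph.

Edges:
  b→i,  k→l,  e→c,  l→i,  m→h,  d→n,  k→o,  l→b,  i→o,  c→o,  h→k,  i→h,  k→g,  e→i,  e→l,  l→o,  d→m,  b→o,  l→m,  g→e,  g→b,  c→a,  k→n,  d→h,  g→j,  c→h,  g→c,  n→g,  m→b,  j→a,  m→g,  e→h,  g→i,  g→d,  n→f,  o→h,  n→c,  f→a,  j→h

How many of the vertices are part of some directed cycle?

13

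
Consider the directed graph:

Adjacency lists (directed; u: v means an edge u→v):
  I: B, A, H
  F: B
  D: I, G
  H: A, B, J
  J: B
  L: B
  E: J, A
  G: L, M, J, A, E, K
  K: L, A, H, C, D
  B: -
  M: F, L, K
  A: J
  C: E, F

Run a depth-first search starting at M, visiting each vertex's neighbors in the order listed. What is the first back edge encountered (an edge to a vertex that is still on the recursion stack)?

G→M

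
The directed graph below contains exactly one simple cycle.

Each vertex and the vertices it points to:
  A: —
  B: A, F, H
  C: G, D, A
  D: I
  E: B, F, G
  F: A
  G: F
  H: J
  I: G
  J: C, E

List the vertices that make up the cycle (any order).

B, E, H, J

DFS with gray/black marking from H:
H gray
  J gray
    C gray
      G gray
        F gray
          A gray
          A black
        F black
      G black
      D gray
        I gray
          I→G: G black — skip
        I black
      D black
      C→A: A black — skip
    C black
    E gray
      B gray
        B→A: A black — skip
        B→F: F black — skip
        B→H: H is gray → back edge
Back edge closes the cycle H → J → E → B → H; its vertices are {B, E, H, J}.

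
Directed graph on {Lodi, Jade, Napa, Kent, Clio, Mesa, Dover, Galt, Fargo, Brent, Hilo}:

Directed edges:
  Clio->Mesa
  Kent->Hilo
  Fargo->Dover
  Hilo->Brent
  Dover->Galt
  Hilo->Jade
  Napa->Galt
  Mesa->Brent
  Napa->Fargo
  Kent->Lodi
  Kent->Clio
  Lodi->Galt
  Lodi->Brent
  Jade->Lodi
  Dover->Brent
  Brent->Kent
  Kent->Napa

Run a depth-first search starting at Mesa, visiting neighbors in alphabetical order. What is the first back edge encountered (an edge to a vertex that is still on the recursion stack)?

DFS from Mesa (visiting neighbors in alphabetical order); mark gray on enter, black on exit:
Mesa gray
  Brent gray
    Kent gray
      Clio gray
        Clio→Mesa: Mesa is gray → back edge
First back edge: Clio → Mesa.

Clio->Mesa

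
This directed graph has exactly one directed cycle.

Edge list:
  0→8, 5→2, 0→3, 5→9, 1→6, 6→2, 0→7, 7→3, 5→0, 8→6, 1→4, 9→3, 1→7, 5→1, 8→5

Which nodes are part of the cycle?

0, 5, 8

DFS with gray/black marking from 5:
5 gray
  9 gray
    3 gray
    3 black
  9 black
  0 gray
    0→3: 3 black — skip
    7 gray
      7→3: 3 black — skip
    7 black
    8 gray
      6 gray
        2 gray
        2 black
      6 black
      8→5: 5 is gray → back edge
Back edge closes the cycle 5 → 0 → 8 → 5; its vertices are {0, 5, 8}.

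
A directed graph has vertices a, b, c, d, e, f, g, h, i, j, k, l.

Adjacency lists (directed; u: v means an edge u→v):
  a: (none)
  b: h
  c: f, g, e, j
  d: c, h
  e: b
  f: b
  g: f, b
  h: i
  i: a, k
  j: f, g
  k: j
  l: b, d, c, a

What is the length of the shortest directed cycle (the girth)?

For each vertex v, BFS finds the shortest path from v back to v.
The shortest such closed walk is h → i → k → j → g → b → h, length 6.

6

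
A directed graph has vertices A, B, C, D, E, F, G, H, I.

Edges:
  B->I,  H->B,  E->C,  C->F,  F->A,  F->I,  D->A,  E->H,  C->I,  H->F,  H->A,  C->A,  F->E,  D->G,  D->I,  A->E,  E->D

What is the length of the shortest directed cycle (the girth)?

3

For each vertex v, BFS finds the shortest path from v back to v.
The shortest such closed walk is E → H → F → E, length 3.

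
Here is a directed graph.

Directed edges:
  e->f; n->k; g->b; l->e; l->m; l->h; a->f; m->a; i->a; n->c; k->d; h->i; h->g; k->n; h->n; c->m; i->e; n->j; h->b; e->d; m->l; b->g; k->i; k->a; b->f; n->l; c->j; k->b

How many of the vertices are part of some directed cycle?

A vertex is on a directed cycle iff it belongs to a strongly connected component of size ≥ 2 (or has a self-loop).
The vertices on cycles are {b, c, g, h, k, l, m, n} — 8 in total.

8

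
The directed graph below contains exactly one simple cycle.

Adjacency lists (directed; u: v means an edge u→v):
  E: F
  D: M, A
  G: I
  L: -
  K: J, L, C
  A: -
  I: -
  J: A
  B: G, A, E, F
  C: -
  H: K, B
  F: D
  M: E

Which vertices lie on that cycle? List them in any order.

D, E, F, M

DFS with gray/black marking from F:
F gray
  D gray
    M gray
      E gray
        E→F: F is gray → back edge
Back edge closes the cycle F → D → M → E → F; its vertices are {D, E, F, M}.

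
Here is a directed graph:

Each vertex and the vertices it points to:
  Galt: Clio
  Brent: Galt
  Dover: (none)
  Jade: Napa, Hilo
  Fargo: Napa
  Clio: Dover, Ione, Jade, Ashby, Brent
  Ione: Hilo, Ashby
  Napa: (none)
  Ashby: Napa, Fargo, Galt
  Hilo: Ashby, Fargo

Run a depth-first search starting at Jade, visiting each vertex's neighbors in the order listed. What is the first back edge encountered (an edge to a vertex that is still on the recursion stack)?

Ione→Hilo

DFS from Jade (visiting each vertex's neighbors in the order listed); mark gray on enter, black on exit:
Jade gray
  Napa gray
  Napa black
  Hilo gray
    Ashby gray
      Ashby→Napa: Napa black — skip
      Fargo gray
        Fargo→Napa: Napa black — skip
      Fargo black
      Galt gray
        Clio gray
          Dover gray
          Dover black
          Ione gray
            Ione→Hilo: Hilo is gray → back edge
First back edge: Ione → Hilo.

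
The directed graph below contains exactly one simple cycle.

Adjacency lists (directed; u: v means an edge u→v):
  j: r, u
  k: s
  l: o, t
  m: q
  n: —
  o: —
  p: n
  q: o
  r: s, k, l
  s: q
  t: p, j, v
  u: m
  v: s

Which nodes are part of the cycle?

j, l, r, t

DFS with gray/black marking from l:
l gray
  o gray
  o black
  t gray
    p gray
      n gray
      n black
    p black
    j gray
      r gray
        s gray
          q gray
            q→o: o black — skip
          q black
        s black
        k gray
          k→s: s black — skip
        k black
        r→l: l is gray → back edge
Back edge closes the cycle l → t → j → r → l; its vertices are {j, l, r, t}.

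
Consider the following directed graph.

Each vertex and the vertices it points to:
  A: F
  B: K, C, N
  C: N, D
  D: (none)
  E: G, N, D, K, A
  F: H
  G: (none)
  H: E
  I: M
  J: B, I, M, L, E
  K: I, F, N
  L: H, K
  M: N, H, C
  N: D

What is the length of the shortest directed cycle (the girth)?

For each vertex v, BFS finds the shortest path from v back to v.
The shortest such closed walk is E → K → F → H → E, length 4.

4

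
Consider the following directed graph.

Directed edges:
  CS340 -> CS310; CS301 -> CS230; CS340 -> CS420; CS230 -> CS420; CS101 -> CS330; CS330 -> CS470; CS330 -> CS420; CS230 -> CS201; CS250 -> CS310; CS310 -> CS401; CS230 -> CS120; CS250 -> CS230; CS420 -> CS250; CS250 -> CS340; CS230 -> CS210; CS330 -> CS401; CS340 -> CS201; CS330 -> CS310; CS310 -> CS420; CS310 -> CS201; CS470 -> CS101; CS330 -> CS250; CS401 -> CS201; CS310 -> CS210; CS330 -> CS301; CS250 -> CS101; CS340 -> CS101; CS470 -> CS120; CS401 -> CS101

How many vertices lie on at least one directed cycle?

10

A vertex is on a directed cycle iff it belongs to a strongly connected component of size ≥ 2 (or has a self-loop).
The vertices on cycles are {CS101, CS230, CS250, CS301, CS310, CS330, CS340, CS401, CS420, CS470} — 10 in total.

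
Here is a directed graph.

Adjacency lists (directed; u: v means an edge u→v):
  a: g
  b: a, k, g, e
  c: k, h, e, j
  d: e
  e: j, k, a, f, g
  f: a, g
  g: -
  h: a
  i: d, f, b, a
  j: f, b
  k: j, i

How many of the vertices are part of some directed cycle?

A vertex is on a directed cycle iff it belongs to a strongly connected component of size ≥ 2 (or has a self-loop).
The vertices on cycles are {b, d, e, i, j, k} — 6 in total.

6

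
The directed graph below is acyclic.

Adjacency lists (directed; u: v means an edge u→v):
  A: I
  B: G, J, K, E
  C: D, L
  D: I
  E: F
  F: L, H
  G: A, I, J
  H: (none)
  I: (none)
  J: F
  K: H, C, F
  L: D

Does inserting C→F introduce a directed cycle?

No

Adding C→F creates a cycle iff F can already reach C.
Explore from F: no path reaches C. The graph stays acyclic.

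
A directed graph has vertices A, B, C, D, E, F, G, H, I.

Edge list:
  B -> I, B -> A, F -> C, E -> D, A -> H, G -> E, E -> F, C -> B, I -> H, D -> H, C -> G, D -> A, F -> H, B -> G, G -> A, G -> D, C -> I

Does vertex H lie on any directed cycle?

H lies on a cycle iff there is a path from H back to itself.
Exploring from H, it never reaches itself; equivalently, its strongly connected component is a singleton.

No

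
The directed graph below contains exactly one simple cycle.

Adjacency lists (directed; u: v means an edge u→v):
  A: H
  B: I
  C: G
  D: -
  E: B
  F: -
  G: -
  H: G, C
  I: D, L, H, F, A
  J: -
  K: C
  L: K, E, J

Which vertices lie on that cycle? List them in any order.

DFS with gray/black marking from I:
I gray
  D gray
  D black
  L gray
    K gray
      C gray
        G gray
        G black
      C black
    K black
    E gray
      B gray
        B→I: I is gray → back edge
Back edge closes the cycle I → L → E → B → I; its vertices are {B, E, I, L}.

B, E, I, L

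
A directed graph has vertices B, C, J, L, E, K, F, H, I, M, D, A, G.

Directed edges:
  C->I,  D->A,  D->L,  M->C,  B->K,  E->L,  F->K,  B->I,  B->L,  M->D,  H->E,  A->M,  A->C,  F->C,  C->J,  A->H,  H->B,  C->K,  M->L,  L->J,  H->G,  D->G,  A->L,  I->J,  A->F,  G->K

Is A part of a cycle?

A is on a cycle iff A can reach itself via ≥1 edge.
A → M → D → A — yes.

Yes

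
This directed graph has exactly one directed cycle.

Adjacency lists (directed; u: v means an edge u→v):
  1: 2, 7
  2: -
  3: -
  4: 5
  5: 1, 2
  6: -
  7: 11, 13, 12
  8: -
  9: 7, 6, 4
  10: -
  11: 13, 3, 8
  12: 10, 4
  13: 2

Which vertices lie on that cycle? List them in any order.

DFS with gray/black marking from 7:
7 gray
  11 gray
    13 gray
      2 gray
      2 black
    13 black
    3 gray
    3 black
    8 gray
    8 black
  11 black
  7→13: 13 black — skip
  12 gray
    10 gray
    10 black
    4 gray
      5 gray
        1 gray
          1→2: 2 black — skip
          1→7: 7 is gray → back edge
Back edge closes the cycle 7 → 12 → 4 → 5 → 1 → 7; its vertices are {1, 4, 5, 7, 12}.

1, 4, 5, 7, 12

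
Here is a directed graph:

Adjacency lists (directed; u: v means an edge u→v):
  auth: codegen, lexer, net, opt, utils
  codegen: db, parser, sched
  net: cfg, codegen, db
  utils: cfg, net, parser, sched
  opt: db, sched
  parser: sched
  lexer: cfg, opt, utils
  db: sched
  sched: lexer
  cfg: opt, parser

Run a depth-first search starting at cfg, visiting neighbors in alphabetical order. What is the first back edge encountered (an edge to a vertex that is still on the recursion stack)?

DFS from cfg (visiting neighbors in alphabetical order); mark gray on enter, black on exit:
cfg gray
  opt gray
    db gray
      sched gray
        lexer gray
          lexer→cfg: cfg is gray → back edge
First back edge: lexer → cfg.

lexer→cfg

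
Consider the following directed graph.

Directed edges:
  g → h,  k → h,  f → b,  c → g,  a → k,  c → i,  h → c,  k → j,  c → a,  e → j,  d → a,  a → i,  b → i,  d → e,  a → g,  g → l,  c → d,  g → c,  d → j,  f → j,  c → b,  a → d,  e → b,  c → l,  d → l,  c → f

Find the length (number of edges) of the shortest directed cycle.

For each vertex v, BFS finds the shortest path from v back to v.
The shortest such closed walk is a → d → a, length 2.

2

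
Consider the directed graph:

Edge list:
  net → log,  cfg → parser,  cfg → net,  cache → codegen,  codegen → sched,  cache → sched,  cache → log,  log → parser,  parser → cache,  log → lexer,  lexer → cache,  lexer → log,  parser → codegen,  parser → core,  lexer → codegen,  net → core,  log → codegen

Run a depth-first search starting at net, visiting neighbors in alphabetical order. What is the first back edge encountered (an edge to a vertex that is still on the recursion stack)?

cache→log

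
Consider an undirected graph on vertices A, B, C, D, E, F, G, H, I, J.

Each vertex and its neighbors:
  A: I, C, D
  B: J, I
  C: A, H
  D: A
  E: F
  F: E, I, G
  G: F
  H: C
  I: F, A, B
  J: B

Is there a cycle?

DFS, tracking each vertex's parent; an edge to a visited non-parent vertex closes a cycle.
Start from J:
visit J (parent –)
  visit B (parent J)
    B–J: parent, skip
    visit I (parent B)
      visit F (parent I)
        visit E (parent F)
          E–F: parent, skip
        F–I: parent, skip
        visit G (parent F)
          G–F: parent, skip
      visit A (parent I)
        A–I: parent, skip
        visit C (parent A)
          C–A: parent, skip
          visit H (parent C)
            H–C: parent, skip
        visit D (parent A)
          D–A: parent, skip
      I–B: parent, skip
No non-parent visited neighbor found — the graph is a forest.

No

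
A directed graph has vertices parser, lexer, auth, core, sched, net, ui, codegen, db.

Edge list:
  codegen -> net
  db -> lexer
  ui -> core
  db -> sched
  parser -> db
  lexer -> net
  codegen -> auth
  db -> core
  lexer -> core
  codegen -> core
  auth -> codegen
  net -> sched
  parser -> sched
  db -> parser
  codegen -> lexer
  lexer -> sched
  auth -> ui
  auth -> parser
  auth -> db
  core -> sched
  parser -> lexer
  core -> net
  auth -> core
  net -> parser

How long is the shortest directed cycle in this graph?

2

For each vertex v, BFS finds the shortest path from v back to v.
The shortest such closed walk is auth → codegen → auth, length 2.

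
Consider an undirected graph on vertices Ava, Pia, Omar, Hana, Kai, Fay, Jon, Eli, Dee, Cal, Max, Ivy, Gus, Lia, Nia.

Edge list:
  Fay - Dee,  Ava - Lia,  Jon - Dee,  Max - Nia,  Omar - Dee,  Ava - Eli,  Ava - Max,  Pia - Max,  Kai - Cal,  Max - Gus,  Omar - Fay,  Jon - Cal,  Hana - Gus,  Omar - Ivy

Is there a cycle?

DFS, tracking each vertex's parent; an edge to a visited non-parent vertex closes a cycle.
Start from Pia:
visit Pia (parent –)
  visit Max (parent Pia)
    visit Gus (parent Max)
      visit Hana (parent Gus)
        Hana–Gus: parent, skip
      Gus–Max: parent, skip
    visit Ava (parent Max)
      Ava–Max: parent, skip
      visit Lia (parent Ava)
        Lia–Ava: parent, skip
      visit Eli (parent Ava)
        Eli–Ava: parent, skip
    visit Nia (parent Max)
      Nia–Max: parent, skip
    Max–Pia: parent, skip
visit Omar (parent –)
  visit Dee (parent Omar)
    visit Fay (parent Dee)
      Fay–Omar: Omar visited and ≠ parent → cycle
Cycle: Omar – Dee – Fay – Omar.

Yes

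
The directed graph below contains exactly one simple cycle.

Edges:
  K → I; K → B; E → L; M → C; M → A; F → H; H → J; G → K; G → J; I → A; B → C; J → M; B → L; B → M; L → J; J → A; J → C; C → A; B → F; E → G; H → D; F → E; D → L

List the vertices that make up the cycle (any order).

B, E, F, G, K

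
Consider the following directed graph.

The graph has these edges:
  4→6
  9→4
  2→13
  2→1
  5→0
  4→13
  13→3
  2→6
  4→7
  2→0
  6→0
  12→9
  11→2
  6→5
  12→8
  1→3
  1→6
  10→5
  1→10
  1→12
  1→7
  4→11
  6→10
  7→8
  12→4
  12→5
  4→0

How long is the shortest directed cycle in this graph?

For each vertex v, BFS finds the shortest path from v back to v.
The shortest such closed walk is 4 → 11 → 2 → 1 → 12 → 4, length 5.

5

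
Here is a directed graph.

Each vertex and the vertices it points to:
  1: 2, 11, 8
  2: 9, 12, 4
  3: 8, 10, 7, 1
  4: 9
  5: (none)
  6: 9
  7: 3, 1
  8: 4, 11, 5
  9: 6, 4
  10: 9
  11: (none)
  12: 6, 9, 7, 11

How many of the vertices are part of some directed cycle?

8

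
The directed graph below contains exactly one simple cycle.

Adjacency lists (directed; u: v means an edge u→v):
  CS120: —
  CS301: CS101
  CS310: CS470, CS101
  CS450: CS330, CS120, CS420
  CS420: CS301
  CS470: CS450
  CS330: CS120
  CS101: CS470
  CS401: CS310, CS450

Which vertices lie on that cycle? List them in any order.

DFS with gray/black marking from CS450:
CS450 gray
  CS330 gray
    CS120 gray
    CS120 black
  CS330 black
  CS450→CS120: CS120 black — skip
  CS420 gray
    CS301 gray
      CS101 gray
        CS470 gray
          CS470→CS450: CS450 is gray → back edge
Back edge closes the cycle CS450 → CS420 → CS301 → CS101 → CS470 → CS450; its vertices are {CS101, CS301, CS420, CS450, CS470}.

CS101, CS301, CS420, CS450, CS470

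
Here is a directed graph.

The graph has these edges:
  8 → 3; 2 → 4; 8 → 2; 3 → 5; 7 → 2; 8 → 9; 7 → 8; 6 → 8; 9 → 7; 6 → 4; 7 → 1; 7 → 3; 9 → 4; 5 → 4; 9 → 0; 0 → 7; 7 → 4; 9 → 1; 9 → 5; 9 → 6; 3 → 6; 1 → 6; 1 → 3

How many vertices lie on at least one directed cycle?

7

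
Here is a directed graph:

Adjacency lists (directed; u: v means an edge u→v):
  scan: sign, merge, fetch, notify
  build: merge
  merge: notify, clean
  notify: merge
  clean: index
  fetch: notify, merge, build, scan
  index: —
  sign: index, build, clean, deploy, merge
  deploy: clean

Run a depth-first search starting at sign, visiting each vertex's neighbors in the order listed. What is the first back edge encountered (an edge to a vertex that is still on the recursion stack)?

DFS from sign (visiting each vertex's neighbors in the order listed); mark gray on enter, black on exit:
sign gray
  index gray
  index black
  build gray
    merge gray
      notify gray
        notify→merge: merge is gray → back edge
First back edge: notify → merge.

notify→merge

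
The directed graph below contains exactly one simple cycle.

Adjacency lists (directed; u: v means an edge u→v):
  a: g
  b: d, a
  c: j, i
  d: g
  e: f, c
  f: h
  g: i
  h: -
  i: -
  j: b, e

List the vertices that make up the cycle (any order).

DFS with gray/black marking from e:
e gray
  f gray
    h gray
    h black
  f black
  c gray
    j gray
      b gray
        d gray
          g gray
            i gray
            i black
          g black
        d black
        a gray
          a→g: g black — skip
        a black
      b black
      j→e: e is gray → back edge
Back edge closes the cycle e → c → j → e; its vertices are {c, e, j}.

c, e, j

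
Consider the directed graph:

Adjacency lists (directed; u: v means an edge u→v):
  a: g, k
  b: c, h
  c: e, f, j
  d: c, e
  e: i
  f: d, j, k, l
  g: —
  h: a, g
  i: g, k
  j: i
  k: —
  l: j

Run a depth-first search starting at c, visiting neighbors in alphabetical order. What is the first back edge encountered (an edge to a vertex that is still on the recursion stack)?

d→c

DFS from c (visiting neighbors in alphabetical order); mark gray on enter, black on exit:
c gray
  e gray
    i gray
      g gray
      g black
      k gray
      k black
    i black
  e black
  f gray
    d gray
      d→c: c is gray → back edge
First back edge: d → c.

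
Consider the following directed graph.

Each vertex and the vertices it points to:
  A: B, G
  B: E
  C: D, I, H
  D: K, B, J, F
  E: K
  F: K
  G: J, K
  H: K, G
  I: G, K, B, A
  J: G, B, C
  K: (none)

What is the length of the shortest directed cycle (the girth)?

For each vertex v, BFS finds the shortest path from v back to v.
The shortest such closed walk is J → G → J, length 2.

2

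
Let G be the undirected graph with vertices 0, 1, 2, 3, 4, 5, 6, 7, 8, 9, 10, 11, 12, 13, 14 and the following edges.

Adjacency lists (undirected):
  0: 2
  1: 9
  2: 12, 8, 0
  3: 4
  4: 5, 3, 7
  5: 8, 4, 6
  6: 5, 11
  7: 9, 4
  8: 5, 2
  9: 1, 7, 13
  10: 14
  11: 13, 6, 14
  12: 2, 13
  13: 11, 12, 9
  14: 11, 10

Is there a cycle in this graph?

Yes

DFS, tracking each vertex's parent; an edge to a visited non-parent vertex closes a cycle.
Start from 2:
visit 2 (parent –)
  visit 12 (parent 2)
    12–2: parent, skip
    visit 13 (parent 12)
      visit 11 (parent 13)
        11–13: parent, skip
        visit 6 (parent 11)
          visit 5 (parent 6)
            visit 8 (parent 5)
              8–5: parent, skip
              8–2: 2 visited and ≠ parent → cycle
Cycle: 2 – 12 – 13 – 11 – 6 – 5 – 8 – 2.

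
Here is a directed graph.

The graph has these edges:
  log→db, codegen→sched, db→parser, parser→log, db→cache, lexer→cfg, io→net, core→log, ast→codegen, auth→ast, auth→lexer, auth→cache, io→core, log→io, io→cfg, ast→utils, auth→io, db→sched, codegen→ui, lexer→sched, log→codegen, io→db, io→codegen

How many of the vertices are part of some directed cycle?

5

A vertex is on a directed cycle iff it belongs to a strongly connected component of size ≥ 2 (or has a self-loop).
The vertices on cycles are {db, io, log, core, parser} — 5 in total.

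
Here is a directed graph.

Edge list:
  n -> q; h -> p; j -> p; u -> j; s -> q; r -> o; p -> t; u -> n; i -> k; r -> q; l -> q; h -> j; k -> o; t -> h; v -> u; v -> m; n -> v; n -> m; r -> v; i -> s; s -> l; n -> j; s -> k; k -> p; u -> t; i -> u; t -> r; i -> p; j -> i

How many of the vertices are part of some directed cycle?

11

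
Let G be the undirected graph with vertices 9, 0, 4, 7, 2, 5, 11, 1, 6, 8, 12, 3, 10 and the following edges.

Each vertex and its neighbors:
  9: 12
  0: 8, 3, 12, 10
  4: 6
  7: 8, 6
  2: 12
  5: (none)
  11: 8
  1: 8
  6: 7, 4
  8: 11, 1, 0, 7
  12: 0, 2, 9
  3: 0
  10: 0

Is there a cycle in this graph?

DFS, tracking each vertex's parent; an edge to a visited non-parent vertex closes a cycle.
Start from 6:
visit 6 (parent –)
  visit 7 (parent 6)
    visit 8 (parent 7)
      visit 11 (parent 8)
        11–8: parent, skip
      visit 1 (parent 8)
        1–8: parent, skip
      visit 0 (parent 8)
        0–8: parent, skip
        visit 3 (parent 0)
          3–0: parent, skip
        visit 12 (parent 0)
          12–0: parent, skip
          visit 2 (parent 12)
            2–12: parent, skip
          visit 9 (parent 12)
            9–12: parent, skip
        visit 10 (parent 0)
          10–0: parent, skip
      8–7: parent, skip
    7–6: parent, skip
  visit 4 (parent 6)
    4–6: parent, skip
visit 5 (parent –)
No non-parent visited neighbor found — the graph is a forest.

No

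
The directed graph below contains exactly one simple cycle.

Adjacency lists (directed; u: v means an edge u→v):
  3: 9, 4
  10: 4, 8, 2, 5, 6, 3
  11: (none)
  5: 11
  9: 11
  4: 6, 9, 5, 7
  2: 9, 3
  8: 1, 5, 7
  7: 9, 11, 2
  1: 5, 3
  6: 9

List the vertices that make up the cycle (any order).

DFS with gray/black marking from 4:
4 gray
  6 gray
    9 gray
      11 gray
      11 black
    9 black
  6 black
  4→9: 9 black — skip
  5 gray
    5→11: 11 black — skip
  5 black
  7 gray
    7→9: 9 black — skip
    7→11: 11 black — skip
    2 gray
      2→9: 9 black — skip
      3 gray
        3→9: 9 black — skip
        3→4: 4 is gray → back edge
Back edge closes the cycle 4 → 7 → 2 → 3 → 4; its vertices are {2, 3, 4, 7}.

2, 3, 4, 7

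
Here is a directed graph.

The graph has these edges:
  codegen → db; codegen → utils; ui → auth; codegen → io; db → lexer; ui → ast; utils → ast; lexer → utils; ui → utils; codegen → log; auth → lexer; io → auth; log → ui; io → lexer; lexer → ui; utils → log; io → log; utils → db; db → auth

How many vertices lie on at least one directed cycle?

6

A vertex is on a directed cycle iff it belongs to a strongly connected component of size ≥ 2 (or has a self-loop).
The vertices on cycles are {db, ui, log, auth, lexer, utils} — 6 in total.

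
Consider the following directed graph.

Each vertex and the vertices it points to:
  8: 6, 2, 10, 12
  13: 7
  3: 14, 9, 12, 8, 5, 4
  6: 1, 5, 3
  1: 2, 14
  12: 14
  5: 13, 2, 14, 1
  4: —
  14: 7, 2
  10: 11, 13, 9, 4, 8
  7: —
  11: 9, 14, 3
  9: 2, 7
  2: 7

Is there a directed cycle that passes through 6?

Yes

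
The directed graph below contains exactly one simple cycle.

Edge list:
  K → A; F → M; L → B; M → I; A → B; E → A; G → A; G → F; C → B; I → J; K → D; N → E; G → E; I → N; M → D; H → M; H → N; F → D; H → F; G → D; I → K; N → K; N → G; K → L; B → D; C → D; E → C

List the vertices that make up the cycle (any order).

F, G, I, M, N

DFS with gray/black marking from M:
M gray
  D gray
  D black
  I gray
    J gray
    J black
    N gray
      E gray
        A gray
          B gray
            B→D: D black — skip
          B black
        A black
        C gray
          C→D: D black — skip
          C→B: B black — skip
        C black
      E black
      G gray
        G→A: A black — skip
        F gray
          F→D: D black — skip
          F→M: M is gray → back edge
Back edge closes the cycle M → I → N → G → F → M; its vertices are {F, G, I, M, N}.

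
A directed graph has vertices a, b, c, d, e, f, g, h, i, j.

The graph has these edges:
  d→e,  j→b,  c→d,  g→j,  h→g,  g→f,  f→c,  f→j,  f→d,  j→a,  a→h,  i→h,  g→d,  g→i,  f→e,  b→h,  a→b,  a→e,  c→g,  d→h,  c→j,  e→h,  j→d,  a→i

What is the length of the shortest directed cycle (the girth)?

3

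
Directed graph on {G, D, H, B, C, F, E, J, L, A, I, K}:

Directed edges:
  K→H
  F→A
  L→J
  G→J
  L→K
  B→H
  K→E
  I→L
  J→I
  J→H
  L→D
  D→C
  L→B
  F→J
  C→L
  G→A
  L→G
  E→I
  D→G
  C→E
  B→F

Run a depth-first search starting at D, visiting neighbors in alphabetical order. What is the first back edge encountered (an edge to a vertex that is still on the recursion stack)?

J->I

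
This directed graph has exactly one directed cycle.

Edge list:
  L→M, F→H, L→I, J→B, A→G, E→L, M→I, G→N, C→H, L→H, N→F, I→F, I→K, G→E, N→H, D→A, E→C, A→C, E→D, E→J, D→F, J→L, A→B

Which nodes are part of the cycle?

A, D, E, G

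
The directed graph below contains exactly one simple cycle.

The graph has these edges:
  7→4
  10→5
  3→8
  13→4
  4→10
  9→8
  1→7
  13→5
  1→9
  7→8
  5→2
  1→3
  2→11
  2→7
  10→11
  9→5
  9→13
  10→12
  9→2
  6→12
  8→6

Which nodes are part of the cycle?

2, 4, 5, 7, 10

DFS with gray/black marking from 7:
7 gray
  4 gray
    10 gray
      11 gray
      11 black
      12 gray
      12 black
      5 gray
        2 gray
          2→11: 11 black — skip
          2→7: 7 is gray → back edge
Back edge closes the cycle 7 → 4 → 10 → 5 → 2 → 7; its vertices are {2, 4, 5, 7, 10}.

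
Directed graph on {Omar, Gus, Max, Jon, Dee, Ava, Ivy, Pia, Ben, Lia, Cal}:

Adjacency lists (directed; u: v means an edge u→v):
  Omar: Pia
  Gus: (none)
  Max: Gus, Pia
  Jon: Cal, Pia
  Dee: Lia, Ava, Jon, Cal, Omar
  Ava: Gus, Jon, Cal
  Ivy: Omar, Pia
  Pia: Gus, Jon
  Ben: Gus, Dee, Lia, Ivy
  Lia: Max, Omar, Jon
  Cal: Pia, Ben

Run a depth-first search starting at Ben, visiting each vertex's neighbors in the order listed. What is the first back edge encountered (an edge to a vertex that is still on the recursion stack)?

DFS from Ben (visiting each vertex's neighbors in the order listed); mark gray on enter, black on exit:
Ben gray
  Gus gray
  Gus black
  Dee gray
    Lia gray
      Max gray
        Max→Gus: Gus black — skip
        Pia gray
          Pia→Gus: Gus black — skip
          Jon gray
            Cal gray
              Cal→Pia: Pia is gray → back edge
First back edge: Cal → Pia.

Cal->Pia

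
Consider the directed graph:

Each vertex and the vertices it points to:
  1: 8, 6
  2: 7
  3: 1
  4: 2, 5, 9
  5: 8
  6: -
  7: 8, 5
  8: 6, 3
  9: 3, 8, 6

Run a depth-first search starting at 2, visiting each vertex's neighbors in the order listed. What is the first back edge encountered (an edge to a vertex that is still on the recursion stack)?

1->8

DFS from 2 (visiting each vertex's neighbors in the order listed); mark gray on enter, black on exit:
2 gray
  7 gray
    8 gray
      6 gray
      6 black
      3 gray
        1 gray
          1→8: 8 is gray → back edge
First back edge: 1 → 8.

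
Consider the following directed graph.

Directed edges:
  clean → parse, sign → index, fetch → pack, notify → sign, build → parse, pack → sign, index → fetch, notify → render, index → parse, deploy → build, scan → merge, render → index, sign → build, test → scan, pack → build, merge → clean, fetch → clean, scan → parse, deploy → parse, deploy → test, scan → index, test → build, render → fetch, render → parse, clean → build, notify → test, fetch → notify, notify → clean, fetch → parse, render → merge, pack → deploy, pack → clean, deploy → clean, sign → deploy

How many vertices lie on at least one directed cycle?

A vertex is on a directed cycle iff it belongs to a strongly connected component of size ≥ 2 (or has a self-loop).
The vertices on cycles are {pack, scan, sign, test, fetch, index, deploy, notify, render} — 9 in total.

9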